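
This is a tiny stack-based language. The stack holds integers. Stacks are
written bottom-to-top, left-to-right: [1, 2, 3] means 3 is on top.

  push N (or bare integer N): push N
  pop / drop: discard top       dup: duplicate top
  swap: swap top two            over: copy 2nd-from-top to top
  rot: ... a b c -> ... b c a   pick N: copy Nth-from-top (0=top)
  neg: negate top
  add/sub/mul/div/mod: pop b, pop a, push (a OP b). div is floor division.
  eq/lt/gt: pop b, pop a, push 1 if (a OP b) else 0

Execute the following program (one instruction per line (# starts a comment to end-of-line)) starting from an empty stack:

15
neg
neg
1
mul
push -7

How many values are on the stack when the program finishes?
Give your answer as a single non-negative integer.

Answer: 2

Derivation:
After 'push 15': stack = [15] (depth 1)
After 'neg': stack = [-15] (depth 1)
After 'neg': stack = [15] (depth 1)
After 'push 1': stack = [15, 1] (depth 2)
After 'mul': stack = [15] (depth 1)
After 'push -7': stack = [15, -7] (depth 2)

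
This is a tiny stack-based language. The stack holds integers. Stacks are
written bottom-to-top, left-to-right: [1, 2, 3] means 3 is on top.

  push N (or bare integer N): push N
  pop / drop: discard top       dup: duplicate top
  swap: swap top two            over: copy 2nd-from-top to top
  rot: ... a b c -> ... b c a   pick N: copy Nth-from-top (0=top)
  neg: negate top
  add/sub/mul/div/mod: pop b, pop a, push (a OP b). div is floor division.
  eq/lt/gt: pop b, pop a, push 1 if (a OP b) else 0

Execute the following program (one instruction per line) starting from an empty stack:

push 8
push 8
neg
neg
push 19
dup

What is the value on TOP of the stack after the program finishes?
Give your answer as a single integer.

Answer: 19

Derivation:
After 'push 8': [8]
After 'push 8': [8, 8]
After 'neg': [8, -8]
After 'neg': [8, 8]
After 'push 19': [8, 8, 19]
After 'dup': [8, 8, 19, 19]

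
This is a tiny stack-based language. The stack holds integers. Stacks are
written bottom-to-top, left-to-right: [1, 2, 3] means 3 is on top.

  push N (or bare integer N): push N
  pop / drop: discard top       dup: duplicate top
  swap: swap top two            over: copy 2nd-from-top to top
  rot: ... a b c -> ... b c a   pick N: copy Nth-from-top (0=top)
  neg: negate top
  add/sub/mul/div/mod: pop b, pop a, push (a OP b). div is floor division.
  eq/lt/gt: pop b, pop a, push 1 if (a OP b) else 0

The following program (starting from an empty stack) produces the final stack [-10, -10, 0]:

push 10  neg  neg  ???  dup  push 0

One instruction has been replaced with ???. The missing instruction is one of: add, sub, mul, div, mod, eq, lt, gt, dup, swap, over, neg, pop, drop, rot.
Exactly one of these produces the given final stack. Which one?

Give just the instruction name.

Answer: neg

Derivation:
Stack before ???: [10]
Stack after ???:  [-10]
The instruction that transforms [10] -> [-10] is: neg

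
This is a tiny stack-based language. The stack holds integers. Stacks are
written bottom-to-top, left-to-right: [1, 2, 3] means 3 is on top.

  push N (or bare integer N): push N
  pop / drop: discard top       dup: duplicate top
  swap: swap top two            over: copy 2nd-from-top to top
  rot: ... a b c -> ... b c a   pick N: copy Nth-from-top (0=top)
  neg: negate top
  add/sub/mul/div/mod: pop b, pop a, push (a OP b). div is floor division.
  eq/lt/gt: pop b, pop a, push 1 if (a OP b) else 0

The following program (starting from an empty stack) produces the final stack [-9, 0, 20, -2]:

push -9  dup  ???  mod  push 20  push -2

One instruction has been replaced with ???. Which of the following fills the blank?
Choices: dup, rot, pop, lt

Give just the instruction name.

Stack before ???: [-9, -9]
Stack after ???:  [-9, -9, -9]
Checking each choice:
  dup: MATCH
  rot: stack underflow (need 3, have 2)
  pop: stack underflow (need 2, have 1)
  lt: stack underflow (need 2, have 1)


Answer: dup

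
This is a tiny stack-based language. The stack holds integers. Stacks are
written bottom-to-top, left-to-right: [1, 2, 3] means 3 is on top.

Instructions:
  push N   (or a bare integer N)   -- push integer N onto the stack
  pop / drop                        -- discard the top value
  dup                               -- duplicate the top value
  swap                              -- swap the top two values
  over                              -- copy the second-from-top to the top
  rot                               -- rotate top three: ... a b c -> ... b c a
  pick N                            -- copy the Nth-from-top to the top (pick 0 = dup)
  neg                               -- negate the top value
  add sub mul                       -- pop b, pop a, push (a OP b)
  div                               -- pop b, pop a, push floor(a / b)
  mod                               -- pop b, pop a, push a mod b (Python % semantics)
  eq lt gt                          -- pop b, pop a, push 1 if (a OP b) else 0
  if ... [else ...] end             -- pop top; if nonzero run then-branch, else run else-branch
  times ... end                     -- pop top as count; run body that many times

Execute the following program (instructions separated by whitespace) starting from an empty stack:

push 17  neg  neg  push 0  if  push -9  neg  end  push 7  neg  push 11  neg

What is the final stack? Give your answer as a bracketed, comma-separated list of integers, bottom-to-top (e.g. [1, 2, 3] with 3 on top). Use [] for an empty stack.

Answer: [17, -7, -11]

Derivation:
After 'push 17': [17]
After 'neg': [-17]
After 'neg': [17]
After 'push 0': [17, 0]
After 'if': [17]
After 'push 7': [17, 7]
After 'neg': [17, -7]
After 'push 11': [17, -7, 11]
After 'neg': [17, -7, -11]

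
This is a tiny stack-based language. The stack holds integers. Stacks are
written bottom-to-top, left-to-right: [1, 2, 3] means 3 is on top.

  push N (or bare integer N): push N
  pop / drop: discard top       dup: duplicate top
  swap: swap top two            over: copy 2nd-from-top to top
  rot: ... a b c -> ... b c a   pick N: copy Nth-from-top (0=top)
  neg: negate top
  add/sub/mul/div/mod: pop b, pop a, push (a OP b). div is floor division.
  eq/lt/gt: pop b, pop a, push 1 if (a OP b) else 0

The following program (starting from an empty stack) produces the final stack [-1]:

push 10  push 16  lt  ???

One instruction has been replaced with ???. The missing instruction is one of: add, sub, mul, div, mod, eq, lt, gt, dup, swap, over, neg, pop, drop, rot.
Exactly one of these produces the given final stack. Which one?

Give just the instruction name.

Stack before ???: [1]
Stack after ???:  [-1]
The instruction that transforms [1] -> [-1] is: neg

Answer: neg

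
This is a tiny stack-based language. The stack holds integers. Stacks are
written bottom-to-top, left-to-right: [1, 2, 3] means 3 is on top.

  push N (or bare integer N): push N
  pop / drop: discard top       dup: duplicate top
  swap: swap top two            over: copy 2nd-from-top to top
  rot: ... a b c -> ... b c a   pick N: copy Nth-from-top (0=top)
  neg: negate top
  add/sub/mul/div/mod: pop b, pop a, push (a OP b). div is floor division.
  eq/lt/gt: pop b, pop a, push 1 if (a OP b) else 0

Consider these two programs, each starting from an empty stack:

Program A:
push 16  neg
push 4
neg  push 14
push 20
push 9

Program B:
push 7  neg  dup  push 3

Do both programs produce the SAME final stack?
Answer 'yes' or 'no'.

Answer: no

Derivation:
Program A trace:
  After 'push 16': [16]
  After 'neg': [-16]
  After 'push 4': [-16, 4]
  After 'neg': [-16, -4]
  After 'push 14': [-16, -4, 14]
  After 'push 20': [-16, -4, 14, 20]
  After 'push 9': [-16, -4, 14, 20, 9]
Program A final stack: [-16, -4, 14, 20, 9]

Program B trace:
  After 'push 7': [7]
  After 'neg': [-7]
  After 'dup': [-7, -7]
  After 'push 3': [-7, -7, 3]
Program B final stack: [-7, -7, 3]
Same: no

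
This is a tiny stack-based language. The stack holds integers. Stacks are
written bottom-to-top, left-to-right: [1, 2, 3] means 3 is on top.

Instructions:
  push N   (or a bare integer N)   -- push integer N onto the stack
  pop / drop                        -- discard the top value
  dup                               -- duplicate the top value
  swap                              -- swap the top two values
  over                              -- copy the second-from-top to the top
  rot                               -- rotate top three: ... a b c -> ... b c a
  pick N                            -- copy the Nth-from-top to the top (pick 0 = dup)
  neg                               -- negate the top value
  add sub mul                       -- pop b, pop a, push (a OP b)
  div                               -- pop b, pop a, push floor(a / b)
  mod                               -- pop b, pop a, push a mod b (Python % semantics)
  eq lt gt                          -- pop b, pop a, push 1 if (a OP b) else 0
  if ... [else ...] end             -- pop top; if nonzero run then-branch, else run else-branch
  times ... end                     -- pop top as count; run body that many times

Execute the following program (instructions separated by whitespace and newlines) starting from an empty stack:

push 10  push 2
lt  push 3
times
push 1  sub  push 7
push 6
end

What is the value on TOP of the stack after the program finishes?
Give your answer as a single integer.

Answer: 6

Derivation:
After 'push 10': [10]
After 'push 2': [10, 2]
After 'lt': [0]
After 'push 3': [0, 3]
After 'times': [0]
After 'push 1': [0, 1]
After 'sub': [-1]
After 'push 7': [-1, 7]
After 'push 6': [-1, 7, 6]
After 'push 1': [-1, 7, 6, 1]
After 'sub': [-1, 7, 5]
After 'push 7': [-1, 7, 5, 7]
After 'push 6': [-1, 7, 5, 7, 6]
After 'push 1': [-1, 7, 5, 7, 6, 1]
After 'sub': [-1, 7, 5, 7, 5]
After 'push 7': [-1, 7, 5, 7, 5, 7]
After 'push 6': [-1, 7, 5, 7, 5, 7, 6]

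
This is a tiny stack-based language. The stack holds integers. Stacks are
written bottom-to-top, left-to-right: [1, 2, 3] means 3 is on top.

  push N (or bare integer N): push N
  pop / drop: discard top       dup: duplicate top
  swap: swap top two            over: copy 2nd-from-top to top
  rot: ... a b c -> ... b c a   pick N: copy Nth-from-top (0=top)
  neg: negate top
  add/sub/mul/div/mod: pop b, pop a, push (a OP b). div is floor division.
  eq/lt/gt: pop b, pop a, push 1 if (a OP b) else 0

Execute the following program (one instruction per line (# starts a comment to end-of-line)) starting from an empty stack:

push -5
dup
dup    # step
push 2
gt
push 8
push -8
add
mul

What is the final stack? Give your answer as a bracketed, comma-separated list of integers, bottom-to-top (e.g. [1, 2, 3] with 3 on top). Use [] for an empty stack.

After 'push -5': [-5]
After 'dup': [-5, -5]
After 'dup': [-5, -5, -5]
After 'push 2': [-5, -5, -5, 2]
After 'gt': [-5, -5, 0]
After 'push 8': [-5, -5, 0, 8]
After 'push -8': [-5, -5, 0, 8, -8]
After 'add': [-5, -5, 0, 0]
After 'mul': [-5, -5, 0]

Answer: [-5, -5, 0]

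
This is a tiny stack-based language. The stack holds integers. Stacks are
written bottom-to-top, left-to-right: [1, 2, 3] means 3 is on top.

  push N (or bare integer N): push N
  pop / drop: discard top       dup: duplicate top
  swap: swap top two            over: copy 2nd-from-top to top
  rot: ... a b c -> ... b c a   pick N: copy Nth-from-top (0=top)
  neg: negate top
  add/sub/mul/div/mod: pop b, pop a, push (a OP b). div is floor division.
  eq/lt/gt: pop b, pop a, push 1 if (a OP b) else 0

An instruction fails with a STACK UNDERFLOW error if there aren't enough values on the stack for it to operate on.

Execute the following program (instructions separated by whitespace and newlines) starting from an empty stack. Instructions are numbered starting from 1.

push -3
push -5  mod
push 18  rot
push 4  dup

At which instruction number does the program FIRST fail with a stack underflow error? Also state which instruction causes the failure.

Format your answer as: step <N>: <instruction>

Step 1 ('push -3'): stack = [-3], depth = 1
Step 2 ('push -5'): stack = [-3, -5], depth = 2
Step 3 ('mod'): stack = [-3], depth = 1
Step 4 ('push 18'): stack = [-3, 18], depth = 2
Step 5 ('rot'): needs 3 value(s) but depth is 2 — STACK UNDERFLOW

Answer: step 5: rot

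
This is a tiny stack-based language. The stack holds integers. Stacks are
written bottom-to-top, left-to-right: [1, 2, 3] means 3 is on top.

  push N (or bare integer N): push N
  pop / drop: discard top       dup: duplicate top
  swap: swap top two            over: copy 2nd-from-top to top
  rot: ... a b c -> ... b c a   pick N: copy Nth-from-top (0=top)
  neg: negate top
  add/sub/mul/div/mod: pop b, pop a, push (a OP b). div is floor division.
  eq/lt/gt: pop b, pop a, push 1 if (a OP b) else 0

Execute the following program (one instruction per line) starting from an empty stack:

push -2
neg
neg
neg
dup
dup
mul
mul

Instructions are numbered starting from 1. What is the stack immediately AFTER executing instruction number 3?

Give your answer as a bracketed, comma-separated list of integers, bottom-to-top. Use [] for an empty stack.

Answer: [-2]

Derivation:
Step 1 ('push -2'): [-2]
Step 2 ('neg'): [2]
Step 3 ('neg'): [-2]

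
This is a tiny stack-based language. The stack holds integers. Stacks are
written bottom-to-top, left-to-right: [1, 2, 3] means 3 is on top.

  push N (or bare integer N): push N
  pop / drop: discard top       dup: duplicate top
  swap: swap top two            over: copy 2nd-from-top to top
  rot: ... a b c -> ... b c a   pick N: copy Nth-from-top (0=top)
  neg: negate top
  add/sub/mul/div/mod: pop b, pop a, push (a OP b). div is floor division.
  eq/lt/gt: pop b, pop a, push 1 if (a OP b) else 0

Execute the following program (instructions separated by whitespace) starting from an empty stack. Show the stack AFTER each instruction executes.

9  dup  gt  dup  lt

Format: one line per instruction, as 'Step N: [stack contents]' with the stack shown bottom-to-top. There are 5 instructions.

Step 1: [9]
Step 2: [9, 9]
Step 3: [0]
Step 4: [0, 0]
Step 5: [0]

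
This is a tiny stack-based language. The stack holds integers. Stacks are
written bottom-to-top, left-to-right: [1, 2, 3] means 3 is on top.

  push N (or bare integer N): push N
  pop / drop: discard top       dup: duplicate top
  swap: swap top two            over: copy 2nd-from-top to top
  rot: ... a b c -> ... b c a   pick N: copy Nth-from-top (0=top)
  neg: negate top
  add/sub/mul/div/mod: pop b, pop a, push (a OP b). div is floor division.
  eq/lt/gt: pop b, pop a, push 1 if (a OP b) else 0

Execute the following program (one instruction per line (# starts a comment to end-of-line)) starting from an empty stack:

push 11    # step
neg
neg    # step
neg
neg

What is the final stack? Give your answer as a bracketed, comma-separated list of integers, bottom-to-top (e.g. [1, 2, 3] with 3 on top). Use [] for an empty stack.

After 'push 11': [11]
After 'neg': [-11]
After 'neg': [11]
After 'neg': [-11]
After 'neg': [11]

Answer: [11]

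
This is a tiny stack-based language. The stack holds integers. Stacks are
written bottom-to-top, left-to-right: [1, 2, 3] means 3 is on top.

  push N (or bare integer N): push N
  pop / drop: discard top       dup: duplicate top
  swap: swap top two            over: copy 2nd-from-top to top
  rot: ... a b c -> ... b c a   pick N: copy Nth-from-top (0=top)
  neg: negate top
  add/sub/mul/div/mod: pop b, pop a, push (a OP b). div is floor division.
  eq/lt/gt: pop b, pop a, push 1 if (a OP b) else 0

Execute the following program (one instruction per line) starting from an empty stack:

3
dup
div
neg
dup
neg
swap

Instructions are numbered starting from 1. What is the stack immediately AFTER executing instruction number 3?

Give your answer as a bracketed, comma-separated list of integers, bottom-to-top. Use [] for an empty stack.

Answer: [1]

Derivation:
Step 1 ('3'): [3]
Step 2 ('dup'): [3, 3]
Step 3 ('div'): [1]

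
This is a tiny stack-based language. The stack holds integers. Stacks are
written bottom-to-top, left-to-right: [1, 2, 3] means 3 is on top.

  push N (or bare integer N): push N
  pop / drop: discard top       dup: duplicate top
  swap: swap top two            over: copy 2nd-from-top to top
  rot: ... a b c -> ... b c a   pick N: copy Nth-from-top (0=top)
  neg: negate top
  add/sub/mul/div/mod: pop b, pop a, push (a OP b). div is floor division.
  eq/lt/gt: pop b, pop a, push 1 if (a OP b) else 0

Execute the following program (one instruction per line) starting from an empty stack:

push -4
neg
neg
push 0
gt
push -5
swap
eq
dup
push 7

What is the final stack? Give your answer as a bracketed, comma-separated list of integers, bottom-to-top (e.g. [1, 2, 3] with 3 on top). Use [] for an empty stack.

After 'push -4': [-4]
After 'neg': [4]
After 'neg': [-4]
After 'push 0': [-4, 0]
After 'gt': [0]
After 'push -5': [0, -5]
After 'swap': [-5, 0]
After 'eq': [0]
After 'dup': [0, 0]
After 'push 7': [0, 0, 7]

Answer: [0, 0, 7]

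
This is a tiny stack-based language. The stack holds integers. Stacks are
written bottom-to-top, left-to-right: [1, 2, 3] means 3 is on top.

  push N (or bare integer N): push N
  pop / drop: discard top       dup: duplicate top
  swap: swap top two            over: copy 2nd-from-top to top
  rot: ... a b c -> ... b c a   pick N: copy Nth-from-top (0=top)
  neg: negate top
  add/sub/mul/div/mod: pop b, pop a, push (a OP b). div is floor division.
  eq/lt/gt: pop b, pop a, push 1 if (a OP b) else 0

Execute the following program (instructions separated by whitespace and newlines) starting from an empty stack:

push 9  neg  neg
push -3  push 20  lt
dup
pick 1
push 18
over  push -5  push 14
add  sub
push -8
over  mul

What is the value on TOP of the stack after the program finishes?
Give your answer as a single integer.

Answer: 64

Derivation:
After 'push 9': [9]
After 'neg': [-9]
After 'neg': [9]
After 'push -3': [9, -3]
After 'push 20': [9, -3, 20]
After 'lt': [9, 1]
After 'dup': [9, 1, 1]
After 'pick 1': [9, 1, 1, 1]
After 'push 18': [9, 1, 1, 1, 18]
After 'over': [9, 1, 1, 1, 18, 1]
After 'push -5': [9, 1, 1, 1, 18, 1, -5]
After 'push 14': [9, 1, 1, 1, 18, 1, -5, 14]
After 'add': [9, 1, 1, 1, 18, 1, 9]
After 'sub': [9, 1, 1, 1, 18, -8]
After 'push -8': [9, 1, 1, 1, 18, -8, -8]
After 'over': [9, 1, 1, 1, 18, -8, -8, -8]
After 'mul': [9, 1, 1, 1, 18, -8, 64]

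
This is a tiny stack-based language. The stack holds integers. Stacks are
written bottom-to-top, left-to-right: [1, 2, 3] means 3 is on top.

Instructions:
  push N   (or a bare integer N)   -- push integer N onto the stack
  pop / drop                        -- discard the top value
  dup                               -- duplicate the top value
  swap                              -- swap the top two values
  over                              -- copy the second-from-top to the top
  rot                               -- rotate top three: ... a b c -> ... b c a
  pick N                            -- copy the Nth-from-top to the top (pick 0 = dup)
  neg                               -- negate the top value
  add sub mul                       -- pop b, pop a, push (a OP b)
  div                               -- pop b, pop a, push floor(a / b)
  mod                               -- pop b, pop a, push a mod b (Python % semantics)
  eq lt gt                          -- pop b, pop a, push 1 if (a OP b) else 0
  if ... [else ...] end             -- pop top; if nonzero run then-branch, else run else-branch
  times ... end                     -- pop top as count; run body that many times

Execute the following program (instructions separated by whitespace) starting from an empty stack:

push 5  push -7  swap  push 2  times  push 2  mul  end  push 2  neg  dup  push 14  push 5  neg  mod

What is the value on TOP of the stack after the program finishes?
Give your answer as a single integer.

Answer: -1

Derivation:
After 'push 5': [5]
After 'push -7': [5, -7]
After 'swap': [-7, 5]
After 'push 2': [-7, 5, 2]
After 'times': [-7, 5]
After 'push 2': [-7, 5, 2]
After 'mul': [-7, 10]
After 'push 2': [-7, 10, 2]
After 'mul': [-7, 20]
After 'push 2': [-7, 20, 2]
After 'neg': [-7, 20, -2]
After 'dup': [-7, 20, -2, -2]
After 'push 14': [-7, 20, -2, -2, 14]
After 'push 5': [-7, 20, -2, -2, 14, 5]
After 'neg': [-7, 20, -2, -2, 14, -5]
After 'mod': [-7, 20, -2, -2, -1]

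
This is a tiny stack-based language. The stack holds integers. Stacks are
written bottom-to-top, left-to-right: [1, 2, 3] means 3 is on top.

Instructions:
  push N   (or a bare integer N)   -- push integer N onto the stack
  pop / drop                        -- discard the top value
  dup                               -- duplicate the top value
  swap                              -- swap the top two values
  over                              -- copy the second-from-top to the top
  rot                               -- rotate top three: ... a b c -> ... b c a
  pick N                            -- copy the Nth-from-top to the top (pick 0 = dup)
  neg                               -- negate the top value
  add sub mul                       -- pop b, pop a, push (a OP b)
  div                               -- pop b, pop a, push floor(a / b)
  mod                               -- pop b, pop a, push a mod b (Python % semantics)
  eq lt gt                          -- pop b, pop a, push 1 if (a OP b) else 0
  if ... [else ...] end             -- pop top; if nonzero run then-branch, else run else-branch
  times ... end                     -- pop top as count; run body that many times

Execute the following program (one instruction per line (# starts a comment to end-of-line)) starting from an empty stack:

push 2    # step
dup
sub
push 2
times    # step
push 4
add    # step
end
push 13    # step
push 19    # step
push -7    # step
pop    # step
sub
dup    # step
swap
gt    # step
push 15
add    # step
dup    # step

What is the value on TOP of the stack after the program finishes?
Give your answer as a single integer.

After 'push 2': [2]
After 'dup': [2, 2]
After 'sub': [0]
After 'push 2': [0, 2]
After 'times': [0]
After 'push 4': [0, 4]
After 'add': [4]
After 'push 4': [4, 4]
After 'add': [8]
After 'push 13': [8, 13]
After 'push 19': [8, 13, 19]
After 'push -7': [8, 13, 19, -7]
After 'pop': [8, 13, 19]
After 'sub': [8, -6]
After 'dup': [8, -6, -6]
After 'swap': [8, -6, -6]
After 'gt': [8, 0]
After 'push 15': [8, 0, 15]
After 'add': [8, 15]
After 'dup': [8, 15, 15]

Answer: 15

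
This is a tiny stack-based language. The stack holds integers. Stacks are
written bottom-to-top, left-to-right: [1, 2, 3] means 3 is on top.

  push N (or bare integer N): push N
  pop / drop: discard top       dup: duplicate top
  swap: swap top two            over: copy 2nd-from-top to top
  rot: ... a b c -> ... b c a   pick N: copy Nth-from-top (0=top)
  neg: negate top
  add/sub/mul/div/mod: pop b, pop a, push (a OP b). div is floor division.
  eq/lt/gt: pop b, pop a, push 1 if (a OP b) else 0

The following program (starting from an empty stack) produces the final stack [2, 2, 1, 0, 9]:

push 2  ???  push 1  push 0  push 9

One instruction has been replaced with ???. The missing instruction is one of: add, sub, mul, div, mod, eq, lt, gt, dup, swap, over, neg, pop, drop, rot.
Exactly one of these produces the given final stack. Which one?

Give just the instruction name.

Stack before ???: [2]
Stack after ???:  [2, 2]
The instruction that transforms [2] -> [2, 2] is: dup

Answer: dup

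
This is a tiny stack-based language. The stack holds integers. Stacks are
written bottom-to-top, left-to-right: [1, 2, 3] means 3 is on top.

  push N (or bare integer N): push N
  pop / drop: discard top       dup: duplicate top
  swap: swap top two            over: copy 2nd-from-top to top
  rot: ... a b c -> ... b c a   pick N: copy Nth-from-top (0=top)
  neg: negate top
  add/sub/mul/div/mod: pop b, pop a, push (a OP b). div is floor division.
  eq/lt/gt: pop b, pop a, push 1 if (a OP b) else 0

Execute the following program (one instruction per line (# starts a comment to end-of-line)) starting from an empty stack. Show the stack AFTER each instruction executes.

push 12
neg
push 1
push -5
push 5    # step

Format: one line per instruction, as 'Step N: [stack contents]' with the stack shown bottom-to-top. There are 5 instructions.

Step 1: [12]
Step 2: [-12]
Step 3: [-12, 1]
Step 4: [-12, 1, -5]
Step 5: [-12, 1, -5, 5]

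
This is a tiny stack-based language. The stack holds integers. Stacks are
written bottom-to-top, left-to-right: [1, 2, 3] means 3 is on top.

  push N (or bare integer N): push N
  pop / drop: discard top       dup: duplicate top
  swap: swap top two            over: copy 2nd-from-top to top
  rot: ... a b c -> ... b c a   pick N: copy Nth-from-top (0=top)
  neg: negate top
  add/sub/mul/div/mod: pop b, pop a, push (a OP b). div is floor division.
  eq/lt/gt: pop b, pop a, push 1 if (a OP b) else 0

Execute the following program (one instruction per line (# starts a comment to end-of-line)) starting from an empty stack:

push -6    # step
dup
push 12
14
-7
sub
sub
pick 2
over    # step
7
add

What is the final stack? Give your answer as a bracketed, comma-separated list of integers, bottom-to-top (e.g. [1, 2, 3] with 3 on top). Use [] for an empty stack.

After 'push -6': [-6]
After 'dup': [-6, -6]
After 'push 12': [-6, -6, 12]
After 'push 14': [-6, -6, 12, 14]
After 'push -7': [-6, -6, 12, 14, -7]
After 'sub': [-6, -6, 12, 21]
After 'sub': [-6, -6, -9]
After 'pick 2': [-6, -6, -9, -6]
After 'over': [-6, -6, -9, -6, -9]
After 'push 7': [-6, -6, -9, -6, -9, 7]
After 'add': [-6, -6, -9, -6, -2]

Answer: [-6, -6, -9, -6, -2]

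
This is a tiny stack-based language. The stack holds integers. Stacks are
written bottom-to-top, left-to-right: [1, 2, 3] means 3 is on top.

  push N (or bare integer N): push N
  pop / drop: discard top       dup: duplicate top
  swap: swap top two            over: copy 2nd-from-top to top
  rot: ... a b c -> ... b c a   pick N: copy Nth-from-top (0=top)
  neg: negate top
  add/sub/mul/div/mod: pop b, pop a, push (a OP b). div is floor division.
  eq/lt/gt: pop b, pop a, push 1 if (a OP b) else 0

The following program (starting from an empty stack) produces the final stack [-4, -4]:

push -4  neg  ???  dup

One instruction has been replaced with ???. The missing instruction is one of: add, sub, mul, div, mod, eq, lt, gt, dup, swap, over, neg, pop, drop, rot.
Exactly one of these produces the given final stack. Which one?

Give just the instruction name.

Stack before ???: [4]
Stack after ???:  [-4]
The instruction that transforms [4] -> [-4] is: neg

Answer: neg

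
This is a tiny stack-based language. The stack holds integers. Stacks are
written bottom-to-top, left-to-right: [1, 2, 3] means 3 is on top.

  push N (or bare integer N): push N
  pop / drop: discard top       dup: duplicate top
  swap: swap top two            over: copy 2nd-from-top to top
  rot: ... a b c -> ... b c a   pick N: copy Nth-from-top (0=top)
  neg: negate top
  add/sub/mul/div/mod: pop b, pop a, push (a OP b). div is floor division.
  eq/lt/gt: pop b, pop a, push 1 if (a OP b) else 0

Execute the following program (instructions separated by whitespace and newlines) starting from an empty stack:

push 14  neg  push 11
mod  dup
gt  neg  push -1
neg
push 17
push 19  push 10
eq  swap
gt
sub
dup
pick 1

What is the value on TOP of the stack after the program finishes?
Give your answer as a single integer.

Answer: 1

Derivation:
After 'push 14': [14]
After 'neg': [-14]
After 'push 11': [-14, 11]
After 'mod': [8]
After 'dup': [8, 8]
After 'gt': [0]
After 'neg': [0]
After 'push -1': [0, -1]
After 'neg': [0, 1]
After 'push 17': [0, 1, 17]
After 'push 19': [0, 1, 17, 19]
After 'push 10': [0, 1, 17, 19, 10]
After 'eq': [0, 1, 17, 0]
After 'swap': [0, 1, 0, 17]
After 'gt': [0, 1, 0]
After 'sub': [0, 1]
After 'dup': [0, 1, 1]
After 'pick 1': [0, 1, 1, 1]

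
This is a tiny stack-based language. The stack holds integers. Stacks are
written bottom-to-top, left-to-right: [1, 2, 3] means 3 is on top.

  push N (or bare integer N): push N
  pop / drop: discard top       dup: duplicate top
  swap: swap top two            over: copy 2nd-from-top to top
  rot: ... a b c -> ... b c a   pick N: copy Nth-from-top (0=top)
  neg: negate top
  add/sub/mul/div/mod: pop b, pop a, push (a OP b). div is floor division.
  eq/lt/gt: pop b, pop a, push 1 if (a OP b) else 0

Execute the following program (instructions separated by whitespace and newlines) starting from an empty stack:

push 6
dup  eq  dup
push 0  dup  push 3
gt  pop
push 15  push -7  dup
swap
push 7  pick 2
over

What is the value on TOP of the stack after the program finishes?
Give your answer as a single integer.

Answer: 7

Derivation:
After 'push 6': [6]
After 'dup': [6, 6]
After 'eq': [1]
After 'dup': [1, 1]
After 'push 0': [1, 1, 0]
After 'dup': [1, 1, 0, 0]
After 'push 3': [1, 1, 0, 0, 3]
After 'gt': [1, 1, 0, 0]
After 'pop': [1, 1, 0]
After 'push 15': [1, 1, 0, 15]
After 'push -7': [1, 1, 0, 15, -7]
After 'dup': [1, 1, 0, 15, -7, -7]
After 'swap': [1, 1, 0, 15, -7, -7]
After 'push 7': [1, 1, 0, 15, -7, -7, 7]
After 'pick 2': [1, 1, 0, 15, -7, -7, 7, -7]
After 'over': [1, 1, 0, 15, -7, -7, 7, -7, 7]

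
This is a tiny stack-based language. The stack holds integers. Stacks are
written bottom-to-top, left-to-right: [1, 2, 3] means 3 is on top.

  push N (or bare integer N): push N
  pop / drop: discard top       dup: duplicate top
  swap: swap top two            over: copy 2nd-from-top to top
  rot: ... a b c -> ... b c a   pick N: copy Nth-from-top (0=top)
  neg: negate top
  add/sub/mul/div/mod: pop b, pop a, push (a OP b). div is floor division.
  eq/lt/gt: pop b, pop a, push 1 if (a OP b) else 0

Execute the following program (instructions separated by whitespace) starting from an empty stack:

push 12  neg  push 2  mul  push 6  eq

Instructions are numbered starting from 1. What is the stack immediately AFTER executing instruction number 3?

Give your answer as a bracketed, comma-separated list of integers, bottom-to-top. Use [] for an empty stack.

Step 1 ('push 12'): [12]
Step 2 ('neg'): [-12]
Step 3 ('push 2'): [-12, 2]

Answer: [-12, 2]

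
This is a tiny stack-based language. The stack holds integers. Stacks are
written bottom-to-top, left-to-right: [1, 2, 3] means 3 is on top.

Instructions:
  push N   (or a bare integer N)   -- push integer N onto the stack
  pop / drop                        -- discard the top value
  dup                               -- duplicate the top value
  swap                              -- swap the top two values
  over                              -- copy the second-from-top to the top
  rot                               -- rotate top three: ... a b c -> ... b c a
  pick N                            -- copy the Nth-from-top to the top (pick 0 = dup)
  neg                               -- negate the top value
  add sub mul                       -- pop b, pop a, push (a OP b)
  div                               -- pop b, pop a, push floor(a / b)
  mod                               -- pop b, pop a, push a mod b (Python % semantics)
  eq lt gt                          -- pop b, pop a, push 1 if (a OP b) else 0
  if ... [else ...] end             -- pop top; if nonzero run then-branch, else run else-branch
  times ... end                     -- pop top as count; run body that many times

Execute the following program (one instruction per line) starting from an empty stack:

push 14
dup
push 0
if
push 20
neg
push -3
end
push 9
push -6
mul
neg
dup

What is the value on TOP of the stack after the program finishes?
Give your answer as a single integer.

Answer: 54

Derivation:
After 'push 14': [14]
After 'dup': [14, 14]
After 'push 0': [14, 14, 0]
After 'if': [14, 14]
After 'push 9': [14, 14, 9]
After 'push -6': [14, 14, 9, -6]
After 'mul': [14, 14, -54]
After 'neg': [14, 14, 54]
After 'dup': [14, 14, 54, 54]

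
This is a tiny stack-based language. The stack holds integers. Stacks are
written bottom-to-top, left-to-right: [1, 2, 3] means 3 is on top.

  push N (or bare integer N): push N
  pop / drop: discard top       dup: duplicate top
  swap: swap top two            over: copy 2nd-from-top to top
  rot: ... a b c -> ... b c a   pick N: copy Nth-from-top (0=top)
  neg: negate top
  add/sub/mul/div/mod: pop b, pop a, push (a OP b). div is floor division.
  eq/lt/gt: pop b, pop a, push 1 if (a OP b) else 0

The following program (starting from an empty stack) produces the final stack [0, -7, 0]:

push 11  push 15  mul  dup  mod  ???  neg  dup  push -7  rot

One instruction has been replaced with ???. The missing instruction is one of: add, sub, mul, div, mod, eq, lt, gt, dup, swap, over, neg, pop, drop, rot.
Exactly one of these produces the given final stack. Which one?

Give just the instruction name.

Answer: neg

Derivation:
Stack before ???: [0]
Stack after ???:  [0]
The instruction that transforms [0] -> [0] is: neg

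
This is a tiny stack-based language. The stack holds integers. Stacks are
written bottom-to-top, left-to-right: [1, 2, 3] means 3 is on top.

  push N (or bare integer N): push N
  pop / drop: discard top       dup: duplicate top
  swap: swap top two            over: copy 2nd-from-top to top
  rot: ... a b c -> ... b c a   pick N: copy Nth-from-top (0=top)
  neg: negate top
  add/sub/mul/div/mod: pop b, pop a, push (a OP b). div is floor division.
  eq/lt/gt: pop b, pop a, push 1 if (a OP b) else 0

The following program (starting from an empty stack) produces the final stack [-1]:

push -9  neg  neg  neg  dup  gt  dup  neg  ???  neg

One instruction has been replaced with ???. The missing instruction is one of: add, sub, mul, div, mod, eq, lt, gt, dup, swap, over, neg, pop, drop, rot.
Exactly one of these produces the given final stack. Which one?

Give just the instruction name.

Stack before ???: [0, 0]
Stack after ???:  [1]
The instruction that transforms [0, 0] -> [1] is: eq

Answer: eq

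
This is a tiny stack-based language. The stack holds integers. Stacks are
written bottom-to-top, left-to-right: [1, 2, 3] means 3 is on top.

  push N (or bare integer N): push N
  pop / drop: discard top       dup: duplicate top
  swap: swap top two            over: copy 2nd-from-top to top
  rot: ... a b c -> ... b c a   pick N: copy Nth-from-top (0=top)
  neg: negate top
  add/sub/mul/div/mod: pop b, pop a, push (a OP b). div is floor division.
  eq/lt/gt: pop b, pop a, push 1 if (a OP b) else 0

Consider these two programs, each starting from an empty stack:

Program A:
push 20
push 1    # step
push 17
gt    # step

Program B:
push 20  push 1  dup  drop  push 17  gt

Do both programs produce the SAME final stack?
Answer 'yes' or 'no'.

Program A trace:
  After 'push 20': [20]
  After 'push 1': [20, 1]
  After 'push 17': [20, 1, 17]
  After 'gt': [20, 0]
Program A final stack: [20, 0]

Program B trace:
  After 'push 20': [20]
  After 'push 1': [20, 1]
  After 'dup': [20, 1, 1]
  After 'drop': [20, 1]
  After 'push 17': [20, 1, 17]
  After 'gt': [20, 0]
Program B final stack: [20, 0]
Same: yes

Answer: yes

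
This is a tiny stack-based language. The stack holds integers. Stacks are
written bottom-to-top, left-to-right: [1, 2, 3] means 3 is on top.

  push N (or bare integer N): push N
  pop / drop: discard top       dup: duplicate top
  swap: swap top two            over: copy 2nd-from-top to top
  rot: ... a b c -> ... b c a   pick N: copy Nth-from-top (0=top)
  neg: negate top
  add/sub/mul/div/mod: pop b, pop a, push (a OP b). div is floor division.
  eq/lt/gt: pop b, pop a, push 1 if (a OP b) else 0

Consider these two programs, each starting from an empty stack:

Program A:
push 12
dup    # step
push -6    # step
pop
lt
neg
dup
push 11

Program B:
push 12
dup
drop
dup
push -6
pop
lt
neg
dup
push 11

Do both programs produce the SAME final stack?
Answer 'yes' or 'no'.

Program A trace:
  After 'push 12': [12]
  After 'dup': [12, 12]
  After 'push -6': [12, 12, -6]
  After 'pop': [12, 12]
  After 'lt': [0]
  After 'neg': [0]
  After 'dup': [0, 0]
  After 'push 11': [0, 0, 11]
Program A final stack: [0, 0, 11]

Program B trace:
  After 'push 12': [12]
  After 'dup': [12, 12]
  After 'drop': [12]
  After 'dup': [12, 12]
  After 'push -6': [12, 12, -6]
  After 'pop': [12, 12]
  After 'lt': [0]
  After 'neg': [0]
  After 'dup': [0, 0]
  After 'push 11': [0, 0, 11]
Program B final stack: [0, 0, 11]
Same: yes

Answer: yes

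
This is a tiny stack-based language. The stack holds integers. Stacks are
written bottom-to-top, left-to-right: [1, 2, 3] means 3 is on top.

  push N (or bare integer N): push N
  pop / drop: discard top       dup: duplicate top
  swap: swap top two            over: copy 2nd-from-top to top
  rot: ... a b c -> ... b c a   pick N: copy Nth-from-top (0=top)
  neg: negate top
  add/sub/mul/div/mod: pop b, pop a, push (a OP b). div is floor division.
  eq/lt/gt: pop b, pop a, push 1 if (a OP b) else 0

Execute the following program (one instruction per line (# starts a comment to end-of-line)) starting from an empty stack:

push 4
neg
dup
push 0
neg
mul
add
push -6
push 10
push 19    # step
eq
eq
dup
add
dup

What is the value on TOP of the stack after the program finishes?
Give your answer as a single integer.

After 'push 4': [4]
After 'neg': [-4]
After 'dup': [-4, -4]
After 'push 0': [-4, -4, 0]
After 'neg': [-4, -4, 0]
After 'mul': [-4, 0]
After 'add': [-4]
After 'push -6': [-4, -6]
After 'push 10': [-4, -6, 10]
After 'push 19': [-4, -6, 10, 19]
After 'eq': [-4, -6, 0]
After 'eq': [-4, 0]
After 'dup': [-4, 0, 0]
After 'add': [-4, 0]
After 'dup': [-4, 0, 0]

Answer: 0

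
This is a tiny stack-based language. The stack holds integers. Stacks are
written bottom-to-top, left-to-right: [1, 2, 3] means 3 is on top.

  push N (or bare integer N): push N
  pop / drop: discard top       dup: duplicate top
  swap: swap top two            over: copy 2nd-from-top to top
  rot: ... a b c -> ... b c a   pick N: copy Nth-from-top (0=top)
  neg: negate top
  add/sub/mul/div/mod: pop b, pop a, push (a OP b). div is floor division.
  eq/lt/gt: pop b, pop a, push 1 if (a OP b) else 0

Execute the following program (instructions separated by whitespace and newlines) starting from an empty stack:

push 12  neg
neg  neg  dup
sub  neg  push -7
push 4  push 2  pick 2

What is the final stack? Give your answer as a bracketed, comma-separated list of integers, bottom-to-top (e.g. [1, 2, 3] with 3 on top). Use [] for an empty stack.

Answer: [0, -7, 4, 2, -7]

Derivation:
After 'push 12': [12]
After 'neg': [-12]
After 'neg': [12]
After 'neg': [-12]
After 'dup': [-12, -12]
After 'sub': [0]
After 'neg': [0]
After 'push -7': [0, -7]
After 'push 4': [0, -7, 4]
After 'push 2': [0, -7, 4, 2]
After 'pick 2': [0, -7, 4, 2, -7]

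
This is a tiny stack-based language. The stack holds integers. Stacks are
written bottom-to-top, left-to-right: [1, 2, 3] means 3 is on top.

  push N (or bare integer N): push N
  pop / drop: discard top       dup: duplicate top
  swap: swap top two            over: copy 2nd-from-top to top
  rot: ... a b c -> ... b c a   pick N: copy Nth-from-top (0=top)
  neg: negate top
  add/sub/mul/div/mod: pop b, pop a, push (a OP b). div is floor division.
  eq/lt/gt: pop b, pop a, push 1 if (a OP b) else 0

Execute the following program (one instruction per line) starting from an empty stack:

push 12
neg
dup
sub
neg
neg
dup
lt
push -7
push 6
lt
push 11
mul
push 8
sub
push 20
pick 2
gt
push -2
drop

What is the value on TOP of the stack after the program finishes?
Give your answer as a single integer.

After 'push 12': [12]
After 'neg': [-12]
After 'dup': [-12, -12]
After 'sub': [0]
After 'neg': [0]
After 'neg': [0]
After 'dup': [0, 0]
After 'lt': [0]
After 'push -7': [0, -7]
After 'push 6': [0, -7, 6]
After 'lt': [0, 1]
After 'push 11': [0, 1, 11]
After 'mul': [0, 11]
After 'push 8': [0, 11, 8]
After 'sub': [0, 3]
After 'push 20': [0, 3, 20]
After 'pick 2': [0, 3, 20, 0]
After 'gt': [0, 3, 1]
After 'push -2': [0, 3, 1, -2]
After 'drop': [0, 3, 1]

Answer: 1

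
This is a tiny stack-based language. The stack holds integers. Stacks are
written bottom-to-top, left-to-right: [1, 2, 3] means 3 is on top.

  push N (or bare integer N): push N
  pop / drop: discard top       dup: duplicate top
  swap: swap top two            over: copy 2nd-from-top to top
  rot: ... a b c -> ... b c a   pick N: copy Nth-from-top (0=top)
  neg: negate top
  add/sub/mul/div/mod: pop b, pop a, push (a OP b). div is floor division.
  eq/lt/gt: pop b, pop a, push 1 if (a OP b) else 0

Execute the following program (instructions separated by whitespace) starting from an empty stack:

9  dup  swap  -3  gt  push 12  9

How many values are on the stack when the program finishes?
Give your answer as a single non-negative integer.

Answer: 4

Derivation:
After 'push 9': stack = [9] (depth 1)
After 'dup': stack = [9, 9] (depth 2)
After 'swap': stack = [9, 9] (depth 2)
After 'push -3': stack = [9, 9, -3] (depth 3)
After 'gt': stack = [9, 1] (depth 2)
After 'push 12': stack = [9, 1, 12] (depth 3)
After 'push 9': stack = [9, 1, 12, 9] (depth 4)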